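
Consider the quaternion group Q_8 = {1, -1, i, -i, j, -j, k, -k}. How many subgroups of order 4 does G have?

3

|G| = 8 and 4 | 8, so subgroups of order 4 are possible by Lagrange.
The subgroups of order 4 are: {1, -1, i, -i}; {1, -1, j, -j}; {1, -1, k, -k}.
So G has 3 subgroups of order 4.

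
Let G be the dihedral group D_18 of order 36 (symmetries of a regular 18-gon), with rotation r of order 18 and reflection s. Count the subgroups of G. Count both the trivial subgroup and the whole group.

|G| = 36, so by Lagrange every subgroup order divides 36. Divisors: 1, 2, 3, 4, 6, 9, 12, 18, 36.
Subgroups by order — order 1: 1; order 2: 19; order 3: 1; order 4: 9; order 6: 7; order 9: 1; order 12: 3; order 18: 3; order 36: 1.
Total: 1 + 19 + 1 + 9 + 7 + 1 + 3 + 3 + 1 = 45.

45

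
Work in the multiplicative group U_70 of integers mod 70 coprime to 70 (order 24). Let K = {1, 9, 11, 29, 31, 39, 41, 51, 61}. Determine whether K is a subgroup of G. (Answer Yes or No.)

|K| = 9 does not divide |G| = 24, so by Lagrange K is not a subgroup.

No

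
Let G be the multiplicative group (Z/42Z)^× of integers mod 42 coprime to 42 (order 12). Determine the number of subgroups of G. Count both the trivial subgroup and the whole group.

10

|G| = 12, so by Lagrange every subgroup order divides 12. Divisors: 1, 2, 3, 4, 6, 12.
Subgroups by order — order 1: 1; order 2: 3; order 3: 1; order 4: 1; order 6: 3; order 12: 1.
Total: 1 + 3 + 1 + 1 + 3 + 1 = 10.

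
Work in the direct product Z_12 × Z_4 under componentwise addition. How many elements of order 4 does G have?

12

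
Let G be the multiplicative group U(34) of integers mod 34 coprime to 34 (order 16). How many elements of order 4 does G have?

2

The elements of order 4 are: 13, 21.
That's 2.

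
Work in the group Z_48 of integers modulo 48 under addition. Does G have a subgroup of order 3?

3 | 48. A subgroup of order 3 is {0, 16, 32}.

Yes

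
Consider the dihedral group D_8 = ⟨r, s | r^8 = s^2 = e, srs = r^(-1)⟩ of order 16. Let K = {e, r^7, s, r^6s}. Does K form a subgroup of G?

r^7 ∈ K but its inverse r ∉ K, so K is not a subgroup.

No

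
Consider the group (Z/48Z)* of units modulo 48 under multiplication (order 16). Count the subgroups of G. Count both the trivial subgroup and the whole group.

27

|G| = 16, so by Lagrange every subgroup order divides 16. Divisors: 1, 2, 4, 8, 16.
Subgroups by order — order 1: 1; order 2: 7; order 4: 11; order 8: 7; order 16: 1.
Total: 1 + 7 + 11 + 7 + 1 = 27.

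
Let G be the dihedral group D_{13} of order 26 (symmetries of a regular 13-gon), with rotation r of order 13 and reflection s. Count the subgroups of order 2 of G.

|G| = 26 and 2 | 26, so subgroups of order 2 are possible by Lagrange.
The subgroups of order 2 are: {e, r^10s}; {e, r^11s}; {e, r^12s}; {e, r^2s}; … (13 in all).
So G has 13 subgroups of order 2.

13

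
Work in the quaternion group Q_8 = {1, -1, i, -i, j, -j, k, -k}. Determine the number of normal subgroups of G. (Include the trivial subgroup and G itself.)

6

G has 6 subgroups. Checking conjugation-invariance by order — order 1: 1/1 normal; order 2: 1/1 normal; order 4: 3/3 normal; order 8: 1/1 normal.
Total normal subgroups: 6.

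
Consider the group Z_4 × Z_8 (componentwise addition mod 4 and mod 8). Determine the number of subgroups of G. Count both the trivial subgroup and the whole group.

|G| = 32, so by Lagrange every subgroup order divides 32. Divisors: 1, 2, 4, 8, 16, 32.
Subgroups by order — order 1: 1; order 2: 3; order 4: 7; order 8: 7; order 16: 3; order 32: 1.
Total: 1 + 3 + 7 + 7 + 3 + 1 = 22.

22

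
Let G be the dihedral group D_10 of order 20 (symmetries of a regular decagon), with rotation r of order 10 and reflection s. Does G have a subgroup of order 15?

15 does not divide |G| = 20, so by Lagrange no subgroup of order 15 exists.

No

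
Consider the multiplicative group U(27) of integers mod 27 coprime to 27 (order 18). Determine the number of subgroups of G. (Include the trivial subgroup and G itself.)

6

|G| = 18, so by Lagrange every subgroup order divides 18. Divisors: 1, 2, 3, 6, 9, 18.
Subgroups by order — order 1: 1; order 2: 1; order 3: 1; order 6: 1; order 9: 1; order 18: 1.
Total: 1 + 1 + 1 + 1 + 1 + 1 = 6.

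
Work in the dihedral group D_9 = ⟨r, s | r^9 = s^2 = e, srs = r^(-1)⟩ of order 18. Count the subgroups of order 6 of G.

|G| = 18 and 6 | 18, so subgroups of order 6 are possible by Lagrange.
The subgroups of order 6 are: {e, r^3, r^6, r^2s, r^5s, r^8s}; {e, r^3, r^6, s, r^3s, r^6s}; {e, r^3, r^6, rs, r^4s, r^7s}.
So G has 3 subgroups of order 6.

3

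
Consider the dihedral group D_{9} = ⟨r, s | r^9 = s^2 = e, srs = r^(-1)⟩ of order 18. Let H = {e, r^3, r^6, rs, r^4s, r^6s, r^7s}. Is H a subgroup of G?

No

|H| = 7 does not divide |G| = 18, so by Lagrange H is not a subgroup.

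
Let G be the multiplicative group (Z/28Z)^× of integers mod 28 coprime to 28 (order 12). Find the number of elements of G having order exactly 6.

6

The elements of order 6 are: 3, 5, 11, 17, 19, 23.
That's 6.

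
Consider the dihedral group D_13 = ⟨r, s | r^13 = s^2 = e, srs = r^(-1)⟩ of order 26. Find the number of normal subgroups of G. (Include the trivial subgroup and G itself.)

3

G has 16 subgroups. Checking conjugation-invariance by order — order 1: 1/1 normal; order 2: 0/13 normal; order 13: 1/1 normal; order 26: 1/1 normal.
Total normal subgroups: 3.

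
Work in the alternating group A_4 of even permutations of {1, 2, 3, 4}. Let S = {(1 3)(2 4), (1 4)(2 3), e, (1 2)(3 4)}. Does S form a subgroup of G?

Yes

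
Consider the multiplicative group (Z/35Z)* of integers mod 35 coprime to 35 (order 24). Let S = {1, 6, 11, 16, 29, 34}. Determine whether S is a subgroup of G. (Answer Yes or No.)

Closure fails: 16 · 34 = 19 ∉ S. So S is not a subgroup.

No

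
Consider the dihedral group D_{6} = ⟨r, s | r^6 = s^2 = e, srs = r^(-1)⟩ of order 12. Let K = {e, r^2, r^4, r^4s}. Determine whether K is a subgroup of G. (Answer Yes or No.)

Closure fails: r^4 · r^4s = r^2s ∉ K. So K is not a subgroup.

No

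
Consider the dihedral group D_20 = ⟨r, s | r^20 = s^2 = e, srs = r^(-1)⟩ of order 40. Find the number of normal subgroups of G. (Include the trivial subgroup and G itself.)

G has 48 subgroups. Checking conjugation-invariance by order — order 1: 1/1 normal; order 2: 1/21 normal; order 4: 1/11 normal; order 5: 1/1 normal; order 8: 0/5 normal; order 10: 1/5 normal; order 20: 3/3 normal; order 40: 1/1 normal.
Total normal subgroups: 9.

9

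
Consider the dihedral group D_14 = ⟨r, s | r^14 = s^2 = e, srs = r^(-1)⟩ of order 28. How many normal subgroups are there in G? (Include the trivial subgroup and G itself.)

G has 28 subgroups. Checking conjugation-invariance by order — order 1: 1/1 normal; order 2: 1/15 normal; order 4: 0/7 normal; order 7: 1/1 normal; order 14: 3/3 normal; order 28: 1/1 normal.
Total normal subgroups: 7.

7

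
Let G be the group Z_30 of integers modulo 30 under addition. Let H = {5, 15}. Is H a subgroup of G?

The identity 0 ∉ H, so H is not a subgroup.

No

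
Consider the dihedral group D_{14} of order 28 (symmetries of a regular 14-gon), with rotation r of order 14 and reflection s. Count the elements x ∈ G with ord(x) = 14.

6

The elements of order 14 are: r, r^3, r^5, r^9, r^11, r^13.
That's 6.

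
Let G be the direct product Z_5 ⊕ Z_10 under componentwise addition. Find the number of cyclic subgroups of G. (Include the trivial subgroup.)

14

A cyclic subgroup of order d is generated by each of its φ(d) elements of order d, so the cyclic subgroups of order d number (#elements of order d)/φ(d).
Cyclic subgroups by order — order 1: 1; order 2: 1; order 5: 6; order 10: 6.
Total: 14.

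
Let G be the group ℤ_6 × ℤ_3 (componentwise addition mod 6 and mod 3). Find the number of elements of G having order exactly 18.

An element (a,b) has order lcm(ord(a), ord(b)); count pairs with lcm equal to 18.
Enumerating gives 0 such elements.

0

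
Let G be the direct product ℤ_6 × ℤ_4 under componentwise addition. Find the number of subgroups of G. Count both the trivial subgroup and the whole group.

|G| = 24, so by Lagrange every subgroup order divides 24. Divisors: 1, 2, 3, 4, 6, 8, 12, 24.
Subgroups by order — order 1: 1; order 2: 3; order 3: 1; order 4: 3; order 6: 3; order 8: 1; order 12: 3; order 24: 1.
Total: 1 + 3 + 1 + 3 + 3 + 1 + 3 + 1 = 16.

16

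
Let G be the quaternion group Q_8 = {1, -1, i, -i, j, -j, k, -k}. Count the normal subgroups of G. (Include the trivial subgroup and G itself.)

G has 6 subgroups. Checking conjugation-invariance by order — order 1: 1/1 normal; order 2: 1/1 normal; order 4: 3/3 normal; order 8: 1/1 normal.
Total normal subgroups: 6.

6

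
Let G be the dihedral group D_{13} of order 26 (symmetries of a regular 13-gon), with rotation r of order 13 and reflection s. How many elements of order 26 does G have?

0

No element of G has order 26 (even though 26 | 26).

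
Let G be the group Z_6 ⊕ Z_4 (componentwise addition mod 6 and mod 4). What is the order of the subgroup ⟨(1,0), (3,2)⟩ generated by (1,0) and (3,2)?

12

|⟨(1,0)⟩| = 6 and |⟨(3,2)⟩| = 2, so |H| is a multiple of lcm(6, 2) = 6 and divides |G| = 24.
Closing under the operation: H = {(0,0), (0,2), (1,0), (1,2), (2,0), (2,2), (3,0), (3,2), (4,0), (4,2), (5,0), (5,2)}, so |H| = 12.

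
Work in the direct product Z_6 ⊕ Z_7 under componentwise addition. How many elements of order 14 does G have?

6

An element (a,b) has order lcm(ord(a), ord(b)); count pairs with lcm equal to 14.
Enumerating gives 6 such elements.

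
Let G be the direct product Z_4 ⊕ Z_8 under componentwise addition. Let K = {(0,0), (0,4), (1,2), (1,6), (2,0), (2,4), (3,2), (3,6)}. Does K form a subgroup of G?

|K| = 8 divides |G| = 32, consistent with Lagrange.
K contains the identity, every element's inverse is in K, and K is closed under +: it is a subgroup.

Yes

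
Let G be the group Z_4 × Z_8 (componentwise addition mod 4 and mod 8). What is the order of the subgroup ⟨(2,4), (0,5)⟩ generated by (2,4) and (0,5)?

|⟨(2,4)⟩| = 2 and |⟨(0,5)⟩| = 8, so |H| is a multiple of lcm(2, 8) = 8 and divides |G| = 32.
Closing under the operation: H = {(0,0), (0,1), (0,2), (0,3), (0,4), (0,5), (0,6), (0,7), (2,0), (2,1), (2,2), (2,3), (2,4), (2,5), (2,6), (2,7)}, so |H| = 16.

16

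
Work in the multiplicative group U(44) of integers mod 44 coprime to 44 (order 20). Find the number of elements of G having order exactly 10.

Enumerating element orders in G gives 12 elements of order 10.

12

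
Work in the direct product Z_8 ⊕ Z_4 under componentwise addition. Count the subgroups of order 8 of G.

|G| = 32 and 8 | 32, so subgroups of order 8 are possible by Lagrange.
The subgroups of order 8 are: {(0,0), (0,1), (0,2), (0,3), (4,0), (4,1), (4,2), (4,3)}; {(0,0), (0,2), (2,0), (2,2), (4,0), (4,2), (6,0), (6,2)}; {(0,0), (0,2), (2,1), (2,3), (4,0), (4,2), (6,1), (6,3)}; {(0,0), (1,0), (2,0), (3,0), (4,0), (5,0), (6,0), (7,0)}; … (7 in all).
So G has 7 subgroups of order 8.

7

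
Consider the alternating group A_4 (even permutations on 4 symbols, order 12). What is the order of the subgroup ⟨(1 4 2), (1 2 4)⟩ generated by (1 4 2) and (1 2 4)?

3

|⟨(1 4 2)⟩| = 3 and |⟨(1 2 4)⟩| = 3, so |H| is a multiple of lcm(3, 3) = 3 and divides |G| = 12.
Closing under the operation: H = {e, (1 2 4), (1 4 2)}, so |H| = 3.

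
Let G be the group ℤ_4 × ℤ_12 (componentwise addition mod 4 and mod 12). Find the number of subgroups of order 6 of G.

|G| = 48 and 6 | 48, so subgroups of order 6 are possible by Lagrange.
The subgroups of order 6 are: {(0,0), (0,2), (0,4), (0,6), (0,8), (0,10)}; {(0,0), (0,4), (0,8), (2,0), (2,4), (2,8)}; {(0,0), (0,4), (0,8), (2,2), (2,6), (2,10)}.
So G has 3 subgroups of order 6.

3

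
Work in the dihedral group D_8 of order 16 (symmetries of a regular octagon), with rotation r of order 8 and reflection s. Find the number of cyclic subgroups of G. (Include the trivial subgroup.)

12

A cyclic subgroup of order d is generated by each of its φ(d) elements of order d, so the cyclic subgroups of order d number (#elements of order d)/φ(d).
Cyclic subgroups by order — order 1: 1; order 2: 9; order 4: 1; order 8: 1.
Total: 12.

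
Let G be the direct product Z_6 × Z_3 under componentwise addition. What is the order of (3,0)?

The order of (3,0) in Z_6 × Z_3 is lcm(ord(3) in Z_6, ord(0) in Z_3).
ord(3) = 2 and ord(0) = 1, so |⟨(3,0)⟩| = lcm(2, 1) = 2.

2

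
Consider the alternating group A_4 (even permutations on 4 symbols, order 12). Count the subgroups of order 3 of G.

|G| = 12 and 3 | 12, so subgroups of order 3 are possible by Lagrange.
The subgroups of order 3 are: {e, (1 2 3), (1 3 2)}; {e, (1 2 4), (1 4 2)}; {e, (1 3 4), (1 4 3)}; {e, (2 3 4), (2 4 3)}.
So G has 4 subgroups of order 3.

4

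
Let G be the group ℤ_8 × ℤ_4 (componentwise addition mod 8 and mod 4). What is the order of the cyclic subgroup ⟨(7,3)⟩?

8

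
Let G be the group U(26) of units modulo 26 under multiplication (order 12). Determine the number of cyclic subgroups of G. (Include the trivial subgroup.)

Group the elements of G by the cyclic subgroup they generate; each cyclic subgroup of order d accounts for φ(d) elements.
Cyclic subgroups by order — order 1: 1; order 2: 1; order 3: 1; order 4: 1; order 6: 1; order 12: 1.
Total: 6.

6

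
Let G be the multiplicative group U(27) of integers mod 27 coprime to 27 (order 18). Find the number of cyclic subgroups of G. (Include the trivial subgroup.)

6

A cyclic subgroup of order d is generated by each of its φ(d) elements of order d, so the cyclic subgroups of order d number (#elements of order d)/φ(d).
Cyclic subgroups by order — order 1: 1; order 2: 1; order 3: 1; order 6: 1; order 9: 1; order 18: 1.
Total: 6.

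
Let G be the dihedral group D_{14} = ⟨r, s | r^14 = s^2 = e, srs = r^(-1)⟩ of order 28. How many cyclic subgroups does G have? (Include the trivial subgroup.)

Each element a generates a cyclic subgroup ⟨a⟩; distinct elements may generate the same one (a cyclic group of order d has φ(d) generators).
Cyclic subgroups by order — order 1: 1; order 2: 15; order 7: 1; order 14: 1.
Total: 18.

18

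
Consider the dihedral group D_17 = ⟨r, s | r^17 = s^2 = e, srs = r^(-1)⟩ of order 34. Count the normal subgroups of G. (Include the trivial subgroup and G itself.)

3

G has 20 subgroups. Checking conjugation-invariance by order — order 1: 1/1 normal; order 2: 0/17 normal; order 17: 1/1 normal; order 34: 1/1 normal.
Total normal subgroups: 3.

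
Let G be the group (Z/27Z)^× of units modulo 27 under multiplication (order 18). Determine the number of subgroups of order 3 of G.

|G| = 18 and 3 | 18, so subgroups of order 3 are possible by Lagrange.
The subgroups of order 3 are: {1, 10, 19}.
So G has 1 subgroup of order 3.

1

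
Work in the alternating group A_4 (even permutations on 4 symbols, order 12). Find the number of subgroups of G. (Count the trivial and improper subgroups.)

10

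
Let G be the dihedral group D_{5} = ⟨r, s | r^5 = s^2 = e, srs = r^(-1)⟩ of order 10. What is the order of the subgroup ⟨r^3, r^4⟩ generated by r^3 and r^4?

|⟨r^3⟩| = 5 and |⟨r^4⟩| = 5, so |H| is a multiple of lcm(5, 5) = 5 and divides |G| = 10.
Closing under the operation: H = {e, r, r^2, r^3, r^4}, so |H| = 5.

5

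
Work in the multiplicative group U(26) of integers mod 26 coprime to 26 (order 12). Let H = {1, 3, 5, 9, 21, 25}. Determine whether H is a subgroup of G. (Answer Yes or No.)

Closure fails: 3 · 21 = 11 ∉ H. So H is not a subgroup.

No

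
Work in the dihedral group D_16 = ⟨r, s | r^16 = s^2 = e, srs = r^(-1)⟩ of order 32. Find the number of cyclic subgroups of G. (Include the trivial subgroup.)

A cyclic subgroup of order d is generated by each of its φ(d) elements of order d, so the cyclic subgroups of order d number (#elements of order d)/φ(d).
Cyclic subgroups by order — order 1: 1; order 2: 17; order 4: 1; order 8: 1; order 16: 1.
Total: 21.

21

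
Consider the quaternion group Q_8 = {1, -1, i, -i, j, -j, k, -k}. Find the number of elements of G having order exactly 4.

The elements of order 4 are: i, -i, j, -j, k, -k.
That's 6.

6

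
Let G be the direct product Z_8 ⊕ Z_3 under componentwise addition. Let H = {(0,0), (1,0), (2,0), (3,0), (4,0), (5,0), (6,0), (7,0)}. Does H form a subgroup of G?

Yes

|H| = 8 divides |G| = 24, consistent with Lagrange.
H contains the identity, every element's inverse is in H, and H is closed under +: it is a subgroup.
In fact H = ⟨(7,0)⟩.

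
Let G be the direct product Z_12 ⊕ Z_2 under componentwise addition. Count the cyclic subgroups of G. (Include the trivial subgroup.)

12

Group the elements of G by the cyclic subgroup they generate; each cyclic subgroup of order d accounts for φ(d) elements.
Cyclic subgroups by order — order 1: 1; order 2: 3; order 3: 1; order 4: 2; order 6: 3; order 12: 2.
Total: 12.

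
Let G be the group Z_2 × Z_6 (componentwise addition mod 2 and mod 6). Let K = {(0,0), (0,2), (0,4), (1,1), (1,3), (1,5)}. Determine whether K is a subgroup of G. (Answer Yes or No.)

|K| = 6 divides |G| = 12, consistent with Lagrange.
K contains the identity, every element's inverse is in K, and K is closed under +: it is a subgroup.
In fact K = ⟨(1,5)⟩.

Yes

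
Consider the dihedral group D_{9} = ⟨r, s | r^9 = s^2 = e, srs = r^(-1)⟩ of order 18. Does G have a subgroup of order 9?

Yes

9 | 18. A subgroup of order 9 is {e, r, r^2, r^3, r^4, r^5, r^6, r^7, r^8}.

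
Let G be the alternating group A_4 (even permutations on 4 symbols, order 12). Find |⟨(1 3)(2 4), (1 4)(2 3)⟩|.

|⟨(1 3)(2 4)⟩| = 2 and |⟨(1 4)(2 3)⟩| = 2, so |H| is a multiple of lcm(2, 2) = 2 and divides |G| = 12.
Closing under the operation: H = {e, (1 2)(3 4), (1 3)(2 4), (1 4)(2 3)}, so |H| = 4.

4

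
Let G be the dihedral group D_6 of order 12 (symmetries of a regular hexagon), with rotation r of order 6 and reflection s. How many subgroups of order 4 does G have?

3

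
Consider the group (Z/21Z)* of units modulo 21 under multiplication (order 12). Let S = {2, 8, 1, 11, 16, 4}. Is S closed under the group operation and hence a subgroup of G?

|S| = 6 divides |G| = 12, consistent with Lagrange.
S contains the identity, every element's inverse is in S, and S is closed under ·: it is a subgroup.
In fact S = ⟨2⟩.

Yes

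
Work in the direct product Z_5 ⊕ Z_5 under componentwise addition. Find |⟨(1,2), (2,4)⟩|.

|⟨(1,2)⟩| = 5 and |⟨(2,4)⟩| = 5, so |H| is a multiple of lcm(5, 5) = 5 and divides |G| = 25.
Closing under the operation: H = {(0,0), (1,2), (2,4), (3,1), (4,3)}, so |H| = 5.

5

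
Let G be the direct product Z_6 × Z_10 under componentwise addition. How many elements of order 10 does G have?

An element (a,b) has order lcm(ord(a), ord(b)); count pairs with lcm equal to 10.
Enumerating gives 12 such elements.

12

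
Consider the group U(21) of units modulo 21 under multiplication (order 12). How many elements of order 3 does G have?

The elements of order 3 are: 4, 16.
That's 2.

2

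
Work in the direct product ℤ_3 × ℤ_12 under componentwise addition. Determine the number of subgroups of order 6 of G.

4

|G| = 36 and 6 | 36, so subgroups of order 6 are possible by Lagrange.
The subgroups of order 6 are: {(0,0), (0,2), (0,4), (0,6), (0,8), (0,10)}; {(0,0), (0,6), (1,0), (1,6), (2,0), (2,6)}; {(0,0), (0,6), (1,4), (1,10), (2,2), (2,8)}; {(0,0), (0,6), (1,2), (1,8), (2,4), (2,10)}.
So G has 4 subgroups of order 6.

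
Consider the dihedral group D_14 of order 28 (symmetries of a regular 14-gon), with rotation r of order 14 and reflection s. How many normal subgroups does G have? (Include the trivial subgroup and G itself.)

7

G has 28 subgroups. Checking conjugation-invariance by order — order 1: 1/1 normal; order 2: 1/15 normal; order 4: 0/7 normal; order 7: 1/1 normal; order 14: 3/3 normal; order 28: 1/1 normal.
Total normal subgroups: 7.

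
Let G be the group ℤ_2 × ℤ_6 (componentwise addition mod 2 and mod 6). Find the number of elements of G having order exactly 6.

An element (a,b) has order lcm(ord(a), ord(b)); count pairs with lcm equal to 6.
Enumerating gives 6 such elements.

6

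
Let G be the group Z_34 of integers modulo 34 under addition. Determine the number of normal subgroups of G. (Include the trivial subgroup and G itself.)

G is abelian, so every subgroup is normal.
G has 4 subgroups in total, hence 4 normal subgroups.

4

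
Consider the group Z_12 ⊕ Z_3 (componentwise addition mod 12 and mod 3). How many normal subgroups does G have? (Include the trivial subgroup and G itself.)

G is abelian, so every subgroup is normal.
G has 18 subgroups in total, hence 18 normal subgroups.

18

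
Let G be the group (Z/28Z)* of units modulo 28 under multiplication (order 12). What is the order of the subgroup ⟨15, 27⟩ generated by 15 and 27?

|⟨15⟩| = 2 and |⟨27⟩| = 2, so |H| is a multiple of lcm(2, 2) = 2 and divides |G| = 12.
Closing under the operation: H = {1, 13, 15, 27}, so |H| = 4.

4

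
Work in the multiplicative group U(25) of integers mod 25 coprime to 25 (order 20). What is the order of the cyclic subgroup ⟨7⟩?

Compute successive powers of 7 mod 25: 7, 24, 18, 1; 7^4 ≡ 1 (mod 25).
So |⟨7⟩| = 4.

4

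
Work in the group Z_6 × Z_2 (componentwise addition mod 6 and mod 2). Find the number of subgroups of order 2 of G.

|G| = 12 and 2 | 12, so subgroups of order 2 are possible by Lagrange.
The subgroups of order 2 are: {(0,0), (0,1)}; {(0,0), (3,0)}; {(0,0), (3,1)}.
So G has 3 subgroups of order 2.

3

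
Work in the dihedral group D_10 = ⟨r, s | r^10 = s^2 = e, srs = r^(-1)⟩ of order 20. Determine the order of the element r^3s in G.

2

Computing powers of r^3s: the smallest k with (r^3s)^k = e is k = 2.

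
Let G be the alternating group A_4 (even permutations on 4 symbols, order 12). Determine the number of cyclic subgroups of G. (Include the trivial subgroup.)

8

Group the elements of G by the cyclic subgroup they generate; each cyclic subgroup of order d accounts for φ(d) elements.
Cyclic subgroups by order — order 1: 1; order 2: 3; order 3: 4.
Total: 8.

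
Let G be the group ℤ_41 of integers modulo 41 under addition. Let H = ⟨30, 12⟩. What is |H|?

|⟨30⟩| = 41 and |⟨12⟩| = 41, so |H| is a multiple of lcm(41, 41) = 41 and divides |G| = 41.
Closing {30, 12} under the group operation gives all of G, so |H| = 41.

41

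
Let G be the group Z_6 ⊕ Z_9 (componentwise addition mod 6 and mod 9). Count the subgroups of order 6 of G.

4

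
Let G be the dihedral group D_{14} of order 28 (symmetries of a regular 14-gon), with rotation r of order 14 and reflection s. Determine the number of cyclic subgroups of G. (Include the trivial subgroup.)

Group the elements of G by the cyclic subgroup they generate; each cyclic subgroup of order d accounts for φ(d) elements.
Cyclic subgroups by order — order 1: 1; order 2: 15; order 7: 1; order 14: 1.
Total: 18.

18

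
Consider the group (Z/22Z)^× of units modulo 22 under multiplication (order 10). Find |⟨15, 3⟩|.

|⟨15⟩| = 5 and |⟨3⟩| = 5, so |H| is a multiple of lcm(5, 5) = 5 and divides |G| = 10.
Closing under the operation: H = {1, 3, 5, 9, 15}, so |H| = 5.

5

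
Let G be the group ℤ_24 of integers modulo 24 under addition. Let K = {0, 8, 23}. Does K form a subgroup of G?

No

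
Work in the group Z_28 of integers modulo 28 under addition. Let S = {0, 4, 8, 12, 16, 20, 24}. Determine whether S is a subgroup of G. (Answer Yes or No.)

Yes

|S| = 7 divides |G| = 28, consistent with Lagrange.
S contains the identity, every element's inverse is in S, and S is closed under +: it is a subgroup.
In fact S = ⟨16⟩.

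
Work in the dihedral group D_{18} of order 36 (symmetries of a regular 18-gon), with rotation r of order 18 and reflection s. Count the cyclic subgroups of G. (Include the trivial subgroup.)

Each element a generates a cyclic subgroup ⟨a⟩; distinct elements may generate the same one (a cyclic group of order d has φ(d) generators).
Cyclic subgroups by order — order 1: 1; order 2: 19; order 3: 1; order 6: 1; order 9: 1; order 18: 1.
Total: 24.

24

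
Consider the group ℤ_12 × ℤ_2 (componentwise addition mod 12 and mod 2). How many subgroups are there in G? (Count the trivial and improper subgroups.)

16

|G| = 24, so by Lagrange every subgroup order divides 24. Divisors: 1, 2, 3, 4, 6, 8, 12, 24.
Subgroups by order — order 1: 1; order 2: 3; order 3: 1; order 4: 3; order 6: 3; order 8: 1; order 12: 3; order 24: 1.
Total: 1 + 3 + 1 + 3 + 3 + 1 + 3 + 1 = 16.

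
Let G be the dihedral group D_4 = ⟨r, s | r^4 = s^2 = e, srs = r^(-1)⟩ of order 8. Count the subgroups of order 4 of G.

3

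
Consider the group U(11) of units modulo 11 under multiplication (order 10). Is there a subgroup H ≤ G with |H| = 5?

Yes

5 | 10. A subgroup of order 5 is {1, 3, 4, 5, 9}.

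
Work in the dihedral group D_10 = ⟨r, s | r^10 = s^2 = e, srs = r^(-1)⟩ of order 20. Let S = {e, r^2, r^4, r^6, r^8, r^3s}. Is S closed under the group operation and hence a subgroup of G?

|S| = 6 does not divide |G| = 20, so by Lagrange S is not a subgroup.

No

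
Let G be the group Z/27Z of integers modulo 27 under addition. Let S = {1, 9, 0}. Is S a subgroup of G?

No

9 ∈ S but its inverse 18 ∉ S, so S is not a subgroup.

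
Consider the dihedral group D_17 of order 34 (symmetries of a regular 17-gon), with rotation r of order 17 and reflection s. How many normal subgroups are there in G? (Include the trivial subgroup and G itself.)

3

G has 20 subgroups. Checking conjugation-invariance by order — order 1: 1/1 normal; order 2: 0/17 normal; order 17: 1/1 normal; order 34: 1/1 normal.
Total normal subgroups: 3.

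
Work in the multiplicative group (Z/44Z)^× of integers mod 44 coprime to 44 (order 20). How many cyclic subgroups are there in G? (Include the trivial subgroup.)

8

Each element a generates a cyclic subgroup ⟨a⟩; distinct elements may generate the same one (a cyclic group of order d has φ(d) generators).
Cyclic subgroups by order — order 1: 1; order 2: 3; order 5: 1; order 10: 3.
Total: 8.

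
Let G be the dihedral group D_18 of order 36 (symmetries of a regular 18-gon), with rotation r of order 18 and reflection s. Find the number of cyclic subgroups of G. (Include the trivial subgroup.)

24

Group the elements of G by the cyclic subgroup they generate; each cyclic subgroup of order d accounts for φ(d) elements.
Cyclic subgroups by order — order 1: 1; order 2: 19; order 3: 1; order 6: 1; order 9: 1; order 18: 1.
Total: 24.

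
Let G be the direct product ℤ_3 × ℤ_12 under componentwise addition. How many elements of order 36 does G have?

0

An element (a,b) has order lcm(ord(a), ord(b)); count pairs with lcm equal to 36.
Enumerating gives 0 such elements.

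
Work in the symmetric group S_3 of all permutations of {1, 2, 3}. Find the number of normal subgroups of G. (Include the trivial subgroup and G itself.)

G has 6 subgroups. Checking conjugation-invariance by order — order 1: 1/1 normal; order 2: 0/3 normal; order 3: 1/1 normal; order 6: 1/1 normal.
Total normal subgroups: 3.

3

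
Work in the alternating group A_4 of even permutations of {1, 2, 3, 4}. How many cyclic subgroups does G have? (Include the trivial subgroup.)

8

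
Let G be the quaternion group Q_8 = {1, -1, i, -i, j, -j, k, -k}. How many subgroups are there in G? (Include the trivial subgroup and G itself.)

|G| = 8, so by Lagrange every subgroup order divides 8. Divisors: 1, 2, 4, 8.
Subgroups by order — order 1: 1; order 2: 1; order 4: 3; order 8: 1.
Total: 1 + 1 + 3 + 1 = 6.

6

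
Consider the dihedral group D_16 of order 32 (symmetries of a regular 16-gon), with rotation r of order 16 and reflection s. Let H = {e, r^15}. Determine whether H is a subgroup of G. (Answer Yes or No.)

r^15 ∈ H but its inverse r ∉ H, so H is not a subgroup.

No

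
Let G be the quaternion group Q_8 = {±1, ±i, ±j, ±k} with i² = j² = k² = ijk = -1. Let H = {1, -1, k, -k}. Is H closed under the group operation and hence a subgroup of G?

Yes

|H| = 4 divides |G| = 8, consistent with Lagrange.
H contains the identity, every element's inverse is in H, and H is closed under ·: it is a subgroup.
In fact H = ⟨-k⟩.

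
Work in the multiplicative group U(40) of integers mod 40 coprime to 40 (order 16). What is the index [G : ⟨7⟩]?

4

|⟨7⟩| = 4 and |G| = 16.
By Lagrange, [G : H] = |G|/|H| = 16/4 = 4.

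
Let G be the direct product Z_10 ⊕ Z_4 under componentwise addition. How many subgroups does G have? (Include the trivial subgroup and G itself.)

|G| = 40, so by Lagrange every subgroup order divides 40. Divisors: 1, 2, 4, 5, 8, 10, 20, 40.
Subgroups by order — order 1: 1; order 2: 3; order 4: 3; order 5: 1; order 8: 1; order 10: 3; order 20: 3; order 40: 1.
Total: 1 + 3 + 3 + 1 + 1 + 3 + 3 + 1 = 16.

16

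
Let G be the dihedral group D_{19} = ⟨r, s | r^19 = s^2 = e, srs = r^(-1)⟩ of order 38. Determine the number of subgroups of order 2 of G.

19

|G| = 38 and 2 | 38, so subgroups of order 2 are possible by Lagrange.
The subgroups of order 2 are: {e, r^10s}; {e, r^11s}; {e, r^12s}; {e, r^13s}; … (19 in all).
So G has 19 subgroups of order 2.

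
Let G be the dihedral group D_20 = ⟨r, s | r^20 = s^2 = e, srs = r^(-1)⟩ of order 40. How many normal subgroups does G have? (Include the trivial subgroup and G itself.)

9

G has 48 subgroups. Checking conjugation-invariance by order — order 1: 1/1 normal; order 2: 1/21 normal; order 4: 1/11 normal; order 5: 1/1 normal; order 8: 0/5 normal; order 10: 1/5 normal; order 20: 3/3 normal; order 40: 1/1 normal.
Total normal subgroups: 9.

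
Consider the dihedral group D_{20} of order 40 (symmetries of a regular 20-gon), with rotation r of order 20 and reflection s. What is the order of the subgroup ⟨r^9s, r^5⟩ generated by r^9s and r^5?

8

|⟨r^9s⟩| = 2 and |⟨r^5⟩| = 4, so |H| is a multiple of lcm(2, 4) = 4 and divides |G| = 40.
Closing under the operation: H = {e, r^5, r^10, r^15, r^4s, r^9s, r^14s, r^19s}, so |H| = 8.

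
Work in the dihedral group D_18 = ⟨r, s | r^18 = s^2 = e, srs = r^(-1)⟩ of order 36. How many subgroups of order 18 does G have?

|G| = 36 and 18 | 36, so subgroups of order 18 are possible by Lagrange.
The subgroups of order 18 are: {e, r, r^2, r^3, r^4, r^5, r^6, r^7, r^8, r^9, r^10, r^11, r^12, r^13, r^14, r^15, r^16, r^17}; {e, r^2, r^4, r^6, r^8, r^10, r^12, r^14, r^16, s, r^2s, r^4s, r^6s, r^8s, r^10s, r^12s, r^14s, r^16s}; {e, r^2, r^4, r^6, r^8, r^10, r^12, r^14, r^16, rs, r^3s, r^5s, r^7s, r^9s, r^11s, r^13s, r^15s, r^17s}.
So G has 3 subgroups of order 18.

3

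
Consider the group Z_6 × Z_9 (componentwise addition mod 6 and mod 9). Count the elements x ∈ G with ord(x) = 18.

18

An element (a,b) has order lcm(ord(a), ord(b)); count pairs with lcm equal to 18.
Enumerating gives 18 such elements.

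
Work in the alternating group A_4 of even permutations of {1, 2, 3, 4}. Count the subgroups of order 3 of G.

|G| = 12 and 3 | 12, so subgroups of order 3 are possible by Lagrange.
The subgroups of order 3 are: {e, (1 2 3), (1 3 2)}; {e, (1 2 4), (1 4 2)}; {e, (1 3 4), (1 4 3)}; {e, (2 3 4), (2 4 3)}.
So G has 4 subgroups of order 3.

4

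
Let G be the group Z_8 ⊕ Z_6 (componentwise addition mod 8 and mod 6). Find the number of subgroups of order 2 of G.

3

|G| = 48 and 2 | 48, so subgroups of order 2 are possible by Lagrange.
The subgroups of order 2 are: {(0,0), (0,3)}; {(0,0), (4,0)}; {(0,0), (4,3)}.
So G has 3 subgroups of order 2.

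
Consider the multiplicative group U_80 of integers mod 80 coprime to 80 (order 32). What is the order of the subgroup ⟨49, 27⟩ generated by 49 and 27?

8

|⟨49⟩| = 2 and |⟨27⟩| = 4, so |H| is a multiple of lcm(2, 4) = 4 and divides |G| = 32.
Closing under the operation: H = {1, 3, 9, 27, 41, 43, 49, 67}, so |H| = 8.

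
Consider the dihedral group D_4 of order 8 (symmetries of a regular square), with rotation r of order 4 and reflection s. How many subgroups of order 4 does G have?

|G| = 8 and 4 | 8, so subgroups of order 4 are possible by Lagrange.
The subgroups of order 4 are: {e, r, r^2, r^3}; {e, r^2, s, r^2s}; {e, r^2, rs, r^3s}.
So G has 3 subgroups of order 4.

3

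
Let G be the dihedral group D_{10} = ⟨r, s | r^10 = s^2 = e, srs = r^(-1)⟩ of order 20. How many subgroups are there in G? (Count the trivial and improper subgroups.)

|G| = 20, so by Lagrange every subgroup order divides 20. Divisors: 1, 2, 4, 5, 10, 20.
Subgroups by order — order 1: 1; order 2: 11; order 4: 5; order 5: 1; order 10: 3; order 20: 1.
Total: 1 + 11 + 5 + 1 + 3 + 1 = 22.

22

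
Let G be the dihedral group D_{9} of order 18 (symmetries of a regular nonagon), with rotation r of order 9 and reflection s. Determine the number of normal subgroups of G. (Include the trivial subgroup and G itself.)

G has 16 subgroups. Checking conjugation-invariance by order — order 1: 1/1 normal; order 2: 0/9 normal; order 3: 1/1 normal; order 6: 0/3 normal; order 9: 1/1 normal; order 18: 1/1 normal.
Total normal subgroups: 4.

4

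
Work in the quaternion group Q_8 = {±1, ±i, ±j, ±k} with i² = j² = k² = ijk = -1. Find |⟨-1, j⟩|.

4

|⟨-1⟩| = 2 and |⟨j⟩| = 4, so |H| is a multiple of lcm(2, 4) = 4 and divides |G| = 8.
Closing under the operation: H = {1, -1, j, -j}, so |H| = 4.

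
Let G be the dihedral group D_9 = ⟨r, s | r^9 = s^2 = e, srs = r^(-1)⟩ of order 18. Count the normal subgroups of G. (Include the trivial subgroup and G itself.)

G has 16 subgroups. Checking conjugation-invariance by order — order 1: 1/1 normal; order 2: 0/9 normal; order 3: 1/1 normal; order 6: 0/3 normal; order 9: 1/1 normal; order 18: 1/1 normal.
Total normal subgroups: 4.

4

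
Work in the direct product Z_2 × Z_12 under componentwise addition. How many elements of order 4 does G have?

An element (a,b) has order lcm(ord(a), ord(b)); count pairs with lcm equal to 4.
Enumerating gives 4 such elements.

4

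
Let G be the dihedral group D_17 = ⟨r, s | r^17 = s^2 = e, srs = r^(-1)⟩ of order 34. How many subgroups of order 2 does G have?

|G| = 34 and 2 | 34, so subgroups of order 2 are possible by Lagrange.
The subgroups of order 2 are: {e, r^10s}; {e, r^11s}; {e, r^12s}; {e, r^13s}; … (17 in all).
So G has 17 subgroups of order 2.

17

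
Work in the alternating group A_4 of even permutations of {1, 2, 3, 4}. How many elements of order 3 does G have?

The elements of order 3 are: (2 3 4), (2 4 3), (1 2 3), (1 2 4), (1 3 2), (1 3 4), (1 4 2), (1 4 3).
That's 8.

8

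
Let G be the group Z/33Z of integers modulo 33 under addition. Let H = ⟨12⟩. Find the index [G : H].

|⟨12⟩| = 11 and |G| = 33.
By Lagrange, [G : H] = |G|/|H| = 33/11 = 3.

3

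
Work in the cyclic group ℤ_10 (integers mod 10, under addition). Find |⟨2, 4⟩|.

|⟨2⟩| = 5 and |⟨4⟩| = 5, so |H| is a multiple of lcm(5, 5) = 5 and divides |G| = 10.
Closing under the operation: H = {0, 2, 4, 6, 8}, so |H| = 5.

5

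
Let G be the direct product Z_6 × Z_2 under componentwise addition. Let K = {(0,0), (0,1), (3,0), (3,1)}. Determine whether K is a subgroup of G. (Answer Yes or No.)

Yes

|K| = 4 divides |G| = 12, consistent with Lagrange.
K contains the identity, every element's inverse is in K, and K is closed under +: it is a subgroup.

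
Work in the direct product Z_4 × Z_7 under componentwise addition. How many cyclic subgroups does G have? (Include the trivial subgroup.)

6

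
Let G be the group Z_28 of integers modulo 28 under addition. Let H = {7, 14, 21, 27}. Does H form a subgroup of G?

The identity 0 ∉ H, so H is not a subgroup.

No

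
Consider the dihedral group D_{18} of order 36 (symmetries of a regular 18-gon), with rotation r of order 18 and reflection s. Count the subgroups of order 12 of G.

3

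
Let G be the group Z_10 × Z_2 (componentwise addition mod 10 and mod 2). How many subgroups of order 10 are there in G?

3

|G| = 20 and 10 | 20, so subgroups of order 10 are possible by Lagrange.
The subgroups of order 10 are: {(0,0), (0,1), (2,0), (2,1), (4,0), (4,1), (6,0), (6,1), (8,0), (8,1)}; {(0,0), (1,0), (2,0), (3,0), (4,0), (5,0), (6,0), (7,0), (8,0), (9,0)}; {(0,0), (1,1), (2,0), (3,1), (4,0), (5,1), (6,0), (7,1), (8,0), (9,1)}.
So G has 3 subgroups of order 10.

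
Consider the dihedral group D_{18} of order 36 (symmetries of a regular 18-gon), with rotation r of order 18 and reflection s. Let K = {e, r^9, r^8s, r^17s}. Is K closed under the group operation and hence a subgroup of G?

Yes

|K| = 4 divides |G| = 36, consistent with Lagrange.
K contains the identity, every element's inverse is in K, and K is closed under ·: it is a subgroup.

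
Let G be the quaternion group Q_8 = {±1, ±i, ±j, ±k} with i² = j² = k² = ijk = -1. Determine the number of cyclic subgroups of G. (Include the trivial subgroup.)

5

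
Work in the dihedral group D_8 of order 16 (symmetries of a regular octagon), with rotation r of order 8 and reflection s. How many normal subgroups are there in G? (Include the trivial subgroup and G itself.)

7

G has 19 subgroups. Checking conjugation-invariance by order — order 1: 1/1 normal; order 2: 1/9 normal; order 4: 1/5 normal; order 8: 3/3 normal; order 16: 1/1 normal.
Total normal subgroups: 7.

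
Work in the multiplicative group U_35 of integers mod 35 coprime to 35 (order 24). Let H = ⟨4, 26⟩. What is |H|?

|⟨4⟩| = 6 and |⟨26⟩| = 6, so |H| is a multiple of lcm(6, 6) = 6 and divides |G| = 24.
Closing under the operation: H = {1, 4, 6, 9, 11, 16, 19, 24, 26, 29, 31, 34}, so |H| = 12.

12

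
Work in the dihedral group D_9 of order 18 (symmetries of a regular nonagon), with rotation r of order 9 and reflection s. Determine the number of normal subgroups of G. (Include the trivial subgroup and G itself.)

4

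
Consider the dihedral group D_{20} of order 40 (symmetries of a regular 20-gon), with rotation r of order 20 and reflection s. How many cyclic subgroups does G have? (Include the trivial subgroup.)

A cyclic subgroup of order d is generated by each of its φ(d) elements of order d, so the cyclic subgroups of order d number (#elements of order d)/φ(d).
Cyclic subgroups by order — order 1: 1; order 2: 21; order 4: 1; order 5: 1; order 10: 1; order 20: 1.
Total: 26.

26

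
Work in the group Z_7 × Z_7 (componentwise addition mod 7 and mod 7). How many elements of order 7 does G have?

48

An element (a,b) has order lcm(ord(a), ord(b)); count pairs with lcm equal to 7.
Enumerating gives 48 such elements.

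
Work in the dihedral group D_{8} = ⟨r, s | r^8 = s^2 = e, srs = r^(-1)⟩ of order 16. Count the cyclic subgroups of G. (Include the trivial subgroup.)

12

A cyclic subgroup of order d is generated by each of its φ(d) elements of order d, so the cyclic subgroups of order d number (#elements of order d)/φ(d).
Cyclic subgroups by order — order 1: 1; order 2: 9; order 4: 1; order 8: 1.
Total: 12.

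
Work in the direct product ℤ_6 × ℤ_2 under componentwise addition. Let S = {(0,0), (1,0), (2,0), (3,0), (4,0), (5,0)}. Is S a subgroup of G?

Yes

|S| = 6 divides |G| = 12, consistent with Lagrange.
S contains the identity, every element's inverse is in S, and S is closed under +: it is a subgroup.
In fact S = ⟨(5,0)⟩.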